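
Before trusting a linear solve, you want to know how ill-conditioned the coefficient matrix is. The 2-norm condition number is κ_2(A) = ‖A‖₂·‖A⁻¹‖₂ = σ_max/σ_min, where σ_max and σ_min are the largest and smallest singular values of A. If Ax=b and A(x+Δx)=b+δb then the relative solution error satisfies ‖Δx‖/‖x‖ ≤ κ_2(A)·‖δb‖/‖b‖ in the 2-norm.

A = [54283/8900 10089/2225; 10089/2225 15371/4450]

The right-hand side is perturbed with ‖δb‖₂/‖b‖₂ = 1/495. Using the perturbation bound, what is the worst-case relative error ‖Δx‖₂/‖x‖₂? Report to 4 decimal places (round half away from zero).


0.3596

M = AᵀA = [183010033/3168400 34312689/792100; 34312689/792100 25736773/792100]. tr(M)=11438285/126736, det(M)=130321/506944
char-poly roots: 361/4 and 361/126736
κ = σ_max/σ_min = (19/2)/(19/356) = 178.0000
worst-case relative error ≤ 178.0000 × 1/495 = 0.3596


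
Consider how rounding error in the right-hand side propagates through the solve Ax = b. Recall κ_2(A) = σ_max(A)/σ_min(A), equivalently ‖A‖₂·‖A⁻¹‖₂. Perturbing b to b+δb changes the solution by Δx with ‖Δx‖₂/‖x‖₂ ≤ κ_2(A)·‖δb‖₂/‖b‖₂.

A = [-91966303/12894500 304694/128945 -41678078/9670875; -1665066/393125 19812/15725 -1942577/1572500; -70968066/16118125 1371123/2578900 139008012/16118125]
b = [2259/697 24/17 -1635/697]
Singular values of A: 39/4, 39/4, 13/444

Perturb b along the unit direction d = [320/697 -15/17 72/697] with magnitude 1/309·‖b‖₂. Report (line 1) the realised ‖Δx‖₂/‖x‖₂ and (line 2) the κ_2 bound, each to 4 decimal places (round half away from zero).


σ_max = 39/4, σ_min = 13/444
κ_2(A) = (39/4) / (13/444) = 333.0000
κ_2(A)·‖δb‖/‖b‖ = 1.0777
solve Ax = b  →  x = [-0.1974 0.0862 -0.3781]
2-norm of b is 4.2426; of x, 0.4351
re-solving with b+δb shifts x by Δx of norm 0.4689
realised ‖Δx‖/‖x‖ = 1.0777
so the bound is sharp here: realised error equals the bound

1.0777
1.0777


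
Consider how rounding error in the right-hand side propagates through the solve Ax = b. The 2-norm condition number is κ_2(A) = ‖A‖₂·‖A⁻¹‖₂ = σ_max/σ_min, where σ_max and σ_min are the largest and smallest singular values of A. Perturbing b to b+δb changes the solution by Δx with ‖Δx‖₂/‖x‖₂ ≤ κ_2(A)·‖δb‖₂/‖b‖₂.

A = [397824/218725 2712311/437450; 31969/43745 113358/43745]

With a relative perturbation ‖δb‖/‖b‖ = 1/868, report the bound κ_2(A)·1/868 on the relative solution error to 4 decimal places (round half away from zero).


0.3101

M = AᵀA = [1087658929/283080625 3728460078/283080625; 3728460078/283080625 51133932409/1132322500]. tr(M)=88775309/1811716, det(M)=60025/1811716
λ_max, λ_min = (88775309/1811716 ± √7880620495033881/3282314864656)/2 = 49, 1225/1811716
κ = σ_max/σ_min = 7/(35/1346) = 269.2000
κ_2(A)·‖δb‖/‖b‖ = 0.3101


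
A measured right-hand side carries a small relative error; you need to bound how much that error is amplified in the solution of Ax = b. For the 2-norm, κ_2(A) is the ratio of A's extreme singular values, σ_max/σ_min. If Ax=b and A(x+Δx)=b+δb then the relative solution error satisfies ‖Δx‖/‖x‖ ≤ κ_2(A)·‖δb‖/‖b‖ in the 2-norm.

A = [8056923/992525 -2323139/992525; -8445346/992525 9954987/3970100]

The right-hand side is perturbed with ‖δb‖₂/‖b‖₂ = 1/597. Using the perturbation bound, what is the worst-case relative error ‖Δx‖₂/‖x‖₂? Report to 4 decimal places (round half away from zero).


AᵀA = [32399019569/234270125 -18899253009/468540250; -18899253009/468540250 44103059021/3748322000]; tr = 4499898977/29986576, det = 5764801/29986576
λ_max, λ_min = (4499898977/29986576 ± √20248399336632401025/899194740203776)/2 = 2401/16, 2401/1874161
κ_2(A) = √(λ_max/λ_min) = √((2401/16) / (2401/1874161)) = 342.2500
worst-case relative error ≤ 342.2500 × 1/597 = 0.5733

0.5733


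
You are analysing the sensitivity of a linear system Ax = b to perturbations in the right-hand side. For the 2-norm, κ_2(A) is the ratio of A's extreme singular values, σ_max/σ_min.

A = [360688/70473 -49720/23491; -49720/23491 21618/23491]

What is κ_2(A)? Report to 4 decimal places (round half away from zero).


M = AᵀA = [901446976/29387241 -125194960/9795747; -125194960/9795747 17392996/3265249]. tr(M)=6260260/173889, det(M)=1024/19321
λ_max, λ_min = (6260260/173889 ± √39184445023504/30237384321)/2 = 36, 256/173889
κ = σ_max/σ_min = 6/(16/417) = 156.3750

156.3750


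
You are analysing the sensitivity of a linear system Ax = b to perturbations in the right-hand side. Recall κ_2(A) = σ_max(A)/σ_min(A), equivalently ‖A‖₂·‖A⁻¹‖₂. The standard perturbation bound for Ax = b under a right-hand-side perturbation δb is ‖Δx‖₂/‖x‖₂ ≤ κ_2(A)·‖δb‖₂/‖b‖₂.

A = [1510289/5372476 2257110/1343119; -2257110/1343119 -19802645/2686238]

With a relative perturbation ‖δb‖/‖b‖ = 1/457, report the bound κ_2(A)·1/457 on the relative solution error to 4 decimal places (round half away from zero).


M = AᵀA = [49847532241/17170433296 27603326745/2146304162; 27603326745/2146304162 245403290425/4292608324]. tr(M)=613599461/10214416, det(M)=23088025/40857664
char-poly roots: 961/16 and 24025/2553604
κ_2(A) = √(λ_max/λ_min) = √((961/16) / (24025/2553604)) = 79.9000
worst-case relative error ≤ 79.9000 × 1/457 = 0.1748

0.1748


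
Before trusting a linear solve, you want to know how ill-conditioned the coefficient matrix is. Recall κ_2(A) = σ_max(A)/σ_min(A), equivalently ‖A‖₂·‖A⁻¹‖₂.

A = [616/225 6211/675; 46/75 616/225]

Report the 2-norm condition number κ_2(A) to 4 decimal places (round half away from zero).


54.0000

AᵀA = [3188/405 32648/1215; 32648/1215 335933/3645]; tr = 72925/729, det = 2500/729
char-poly roots: 100 and 25/729
κ = σ_max/σ_min = 10/(5/27) = 54.0000


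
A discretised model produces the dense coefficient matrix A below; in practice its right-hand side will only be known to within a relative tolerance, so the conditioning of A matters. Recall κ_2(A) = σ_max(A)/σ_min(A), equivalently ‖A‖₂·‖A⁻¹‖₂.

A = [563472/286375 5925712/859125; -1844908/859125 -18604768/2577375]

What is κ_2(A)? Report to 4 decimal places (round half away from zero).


AᵀA = [1488987344/175528125 15309117824/526584375; 15309117824/526584375 157470619904/1579753125]; tr = 1366972048/12638025, det = 116985856/315950625
λ_max, λ_min = (1366972048/12638025 ± √74735040991426816/6388787036025)/2 = 2704/25, 43264/12638025
κ = σ_max/σ_min = (52/5)/(208/3555) = 177.7500

177.7500


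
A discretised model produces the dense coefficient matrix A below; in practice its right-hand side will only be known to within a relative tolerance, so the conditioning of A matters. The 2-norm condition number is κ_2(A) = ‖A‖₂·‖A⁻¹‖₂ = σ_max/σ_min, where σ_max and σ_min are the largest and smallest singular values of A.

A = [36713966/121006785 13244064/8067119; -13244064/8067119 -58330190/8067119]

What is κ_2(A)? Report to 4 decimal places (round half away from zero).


M = AᵀA = [24279650403076/8710673418225 2394244231168/193570520405; 2394244231168/193570520405 2128385661316/38714104081]. tr(M)=299325653896/5181840225, det(M)=52128400/207273609
λ_max, λ_min = (299325653896/5181840225 ± √89568834976269490978816/26851468117428050625)/2 = 1444/25, 902500/207273609
κ_2(A) = √(λ_max/λ_min) = √((1444/25) / (902500/207273609)) = 115.1760

115.1760


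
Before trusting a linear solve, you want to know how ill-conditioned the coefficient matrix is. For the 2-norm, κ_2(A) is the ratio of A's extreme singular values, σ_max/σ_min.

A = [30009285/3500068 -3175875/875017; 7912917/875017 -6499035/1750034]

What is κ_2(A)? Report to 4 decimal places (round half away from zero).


AᵀA = [174003958053/1120504528 -18124795305/280126132; -18124795305/280126132 7553478825/280126132]; tr = 15709067181/86192656, det = 332150625/344770624
λ_max, λ_min = (15709067181/86192656 ± √246746162752610476761/7429173948334336)/2 = 729/4, 455625/86192656
so κ_2 = √((729/4) / (455625/86192656)) = 185.6800

185.6800


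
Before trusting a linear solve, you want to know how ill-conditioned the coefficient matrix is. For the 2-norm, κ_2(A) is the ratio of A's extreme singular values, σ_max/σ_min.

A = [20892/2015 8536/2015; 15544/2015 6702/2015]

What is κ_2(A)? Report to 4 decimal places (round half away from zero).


108.5000

M = AᵀA = [27123664/162409 11300400/162409; 11300400/162409 4711204/162409]. tr(M)=188372/961, det(M)=3136/961
λ_max, λ_min = (188372/961 ± √35471955600/923521)/2 = 196, 16/961
κ_2(A) = √(λ_max/λ_min) = √(196 / (16/961)) = 108.5000


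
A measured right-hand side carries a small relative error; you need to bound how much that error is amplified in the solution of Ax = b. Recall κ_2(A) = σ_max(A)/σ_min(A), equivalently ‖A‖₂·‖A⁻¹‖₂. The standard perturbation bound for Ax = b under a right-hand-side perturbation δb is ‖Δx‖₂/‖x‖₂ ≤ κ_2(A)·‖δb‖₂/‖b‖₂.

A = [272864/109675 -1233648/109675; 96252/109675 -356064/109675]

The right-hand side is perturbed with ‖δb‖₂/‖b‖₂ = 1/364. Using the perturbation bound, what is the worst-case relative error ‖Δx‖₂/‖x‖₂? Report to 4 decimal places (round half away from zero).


0.2205

AᵀA = [133950736/19245769 -593424000/19245769; -593424000/19245769 2637870336/19245769]; tr = 1648912/11449, det = 36864/11449
λ_max, λ_min = (1648912/11449 ± √2717222560000/131079601)/2 = 144, 256/11449
so κ_2 = √(144 / (256/11449)) = 80.2500
worst-case relative error ≤ 80.2500 × 1/364 = 0.2205


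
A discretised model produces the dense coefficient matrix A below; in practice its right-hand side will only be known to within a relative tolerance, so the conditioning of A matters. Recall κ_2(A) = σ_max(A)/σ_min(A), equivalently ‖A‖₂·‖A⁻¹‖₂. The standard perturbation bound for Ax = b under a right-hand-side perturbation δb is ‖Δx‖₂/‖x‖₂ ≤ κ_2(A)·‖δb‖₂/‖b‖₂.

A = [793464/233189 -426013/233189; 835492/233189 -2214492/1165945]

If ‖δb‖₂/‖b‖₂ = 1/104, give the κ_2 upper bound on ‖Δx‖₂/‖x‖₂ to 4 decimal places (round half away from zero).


form AᵀA = [92860880/3803393 -247626792/19016965; -247626792/19016965 660358937/95084825] with trace 175404761/5593225 and determinant 38416/5593225
solving λ² − 175404761/5593225·λ + 38416/5593225 = 0 gives λ = 784/25, 49/223729
κ_2(A) = √(λ_max/λ_min) = √((784/25) / (49/223729)) = 378.4000
κ_2(A)·‖δb‖/‖b‖ = 3.6385

3.6385


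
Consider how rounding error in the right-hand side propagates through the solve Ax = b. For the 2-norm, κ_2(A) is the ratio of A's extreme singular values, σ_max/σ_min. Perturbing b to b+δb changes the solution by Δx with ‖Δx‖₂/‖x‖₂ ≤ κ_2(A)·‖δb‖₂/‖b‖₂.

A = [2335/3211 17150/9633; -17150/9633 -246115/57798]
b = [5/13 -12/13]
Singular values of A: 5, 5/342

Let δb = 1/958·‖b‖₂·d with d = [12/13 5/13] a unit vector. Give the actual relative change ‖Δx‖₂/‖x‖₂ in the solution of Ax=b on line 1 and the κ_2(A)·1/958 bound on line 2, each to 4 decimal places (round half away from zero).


from the listed singular values, σ₁ = 5, σ_n = 5/342
condition number: 5 ÷ (5/342) = 342.0000
perturbation bound = 342.0000·1/958 = 0.3570
solve Ax = b  →  x = [0.0769 0.1846]
‖b‖ = 1.0000, ‖x‖ = 0.2000
re-solving with b+δb shifts x by Δx of norm 0.0714
relative error = 0.3570
tightness: 0.3570 against a bound of 0.3570; the bound is attained (ratio 1)

0.3570
0.3570


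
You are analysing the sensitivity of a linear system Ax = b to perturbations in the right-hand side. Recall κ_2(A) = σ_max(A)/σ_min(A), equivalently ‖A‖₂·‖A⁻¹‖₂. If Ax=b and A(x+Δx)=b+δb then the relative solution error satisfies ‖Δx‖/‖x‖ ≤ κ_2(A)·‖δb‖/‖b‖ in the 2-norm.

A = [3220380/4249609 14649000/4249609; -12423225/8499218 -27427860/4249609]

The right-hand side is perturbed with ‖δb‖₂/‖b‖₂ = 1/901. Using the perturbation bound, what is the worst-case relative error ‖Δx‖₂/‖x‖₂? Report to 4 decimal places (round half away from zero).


0.4229

form AᵀA = [677577539025/249954002116 752756348250/62488500529; 752756348250/62488500529 3345607976400/62488500529] with trace 8364074625/148693636 and determinant 810000/37173409
λ_max, λ_min = (8364074625/148693636 ± √69955817263046330625/22109797386900496)/2 = 225/4, 14400/37173409
κ_2(A) = √(λ_max/λ_min) = √((225/4) / (14400/37173409)) = 381.0625
bound on ‖Δx‖/‖x‖: κ·ε = 381.0625·1/901 = 0.4229


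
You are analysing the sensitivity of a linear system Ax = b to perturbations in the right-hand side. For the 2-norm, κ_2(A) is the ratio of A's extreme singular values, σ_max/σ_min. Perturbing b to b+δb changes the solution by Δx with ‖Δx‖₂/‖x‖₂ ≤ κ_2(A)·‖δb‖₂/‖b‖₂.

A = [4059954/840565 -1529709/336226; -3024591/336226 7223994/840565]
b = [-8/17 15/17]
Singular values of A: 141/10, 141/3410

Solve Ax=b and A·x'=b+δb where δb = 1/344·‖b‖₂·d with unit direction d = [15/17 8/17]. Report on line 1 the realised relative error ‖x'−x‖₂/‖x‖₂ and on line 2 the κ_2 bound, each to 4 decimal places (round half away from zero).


σ_max = 141/10, σ_min = 141/3410
condition number: (141/10) ÷ (141/3410) = 341.0000
worst-case relative error ≤ 341.0000 × 1/344 = 0.9913
solve Ax = b  →  x = [-0.0514 0.0489]
‖b‖₂ = 1.0000 and ‖x‖₂ = 0.0709
with δb = [0.0026 0.0014], A·Δx = δb → ‖Δx‖ = 0.0703
relative error = 0.9913
tightness: 0.9913 against a bound of 0.9913; the bound is attained (ratio 1)

0.9913
0.9913


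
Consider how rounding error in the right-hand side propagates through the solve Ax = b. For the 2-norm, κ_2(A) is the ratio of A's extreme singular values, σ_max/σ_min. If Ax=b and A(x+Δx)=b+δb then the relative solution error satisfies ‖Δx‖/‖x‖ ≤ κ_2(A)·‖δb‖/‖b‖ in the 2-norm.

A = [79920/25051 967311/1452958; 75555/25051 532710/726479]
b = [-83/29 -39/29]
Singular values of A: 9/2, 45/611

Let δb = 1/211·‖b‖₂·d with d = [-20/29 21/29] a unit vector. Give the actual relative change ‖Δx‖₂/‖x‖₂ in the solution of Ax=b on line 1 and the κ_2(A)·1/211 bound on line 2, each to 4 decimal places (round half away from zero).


0.0150
0.2896

from the listed singular values, σ₁ = 9/2, σ_n = 45/611
condition number: (9/2) ÷ (45/611) = 61.1000
κ_2(A)·‖δb‖/‖b‖ = 0.2896
solve Ax = b  →  x = [-3.6309 13.1003]
2-norm of b is 3.1623; of x, 13.5941
re-solving with b+δb shifts x by Δx of norm 0.2035
dividing the unrounded norms, ‖Δx‖/‖x‖ = 0.0150
so the bound overstates the realised error by a factor of ≈ 19.3448 (computed from the unrounded values)


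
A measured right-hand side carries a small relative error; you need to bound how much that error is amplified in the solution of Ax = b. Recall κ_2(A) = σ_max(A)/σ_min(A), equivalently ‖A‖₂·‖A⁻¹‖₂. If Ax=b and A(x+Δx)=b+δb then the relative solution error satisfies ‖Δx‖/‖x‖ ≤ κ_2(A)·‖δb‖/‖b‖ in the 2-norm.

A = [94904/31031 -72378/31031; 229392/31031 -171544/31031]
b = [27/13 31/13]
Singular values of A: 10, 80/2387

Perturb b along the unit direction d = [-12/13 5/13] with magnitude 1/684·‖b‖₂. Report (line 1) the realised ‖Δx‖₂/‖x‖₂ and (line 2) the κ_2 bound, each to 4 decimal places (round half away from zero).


0.0046
0.4362

from the listed singular values, σ₁ = 10, σ_n = 80/2387
condition number: 10 ÷ (80/2387) = 298.3750
bound on ‖Δx‖/‖x‖: κ·ε = 298.3750·1/684 = 0.4362
solve Ax = b  →  x = [-17.6625 -24.0500]
2-norm of b is 3.1623; of x, 29.8390
re-solving with b+δb shifts x by Δx of norm 0.1379
relative error = 0.0046
realised/bound (from unrounded values) ≈ 0.0106


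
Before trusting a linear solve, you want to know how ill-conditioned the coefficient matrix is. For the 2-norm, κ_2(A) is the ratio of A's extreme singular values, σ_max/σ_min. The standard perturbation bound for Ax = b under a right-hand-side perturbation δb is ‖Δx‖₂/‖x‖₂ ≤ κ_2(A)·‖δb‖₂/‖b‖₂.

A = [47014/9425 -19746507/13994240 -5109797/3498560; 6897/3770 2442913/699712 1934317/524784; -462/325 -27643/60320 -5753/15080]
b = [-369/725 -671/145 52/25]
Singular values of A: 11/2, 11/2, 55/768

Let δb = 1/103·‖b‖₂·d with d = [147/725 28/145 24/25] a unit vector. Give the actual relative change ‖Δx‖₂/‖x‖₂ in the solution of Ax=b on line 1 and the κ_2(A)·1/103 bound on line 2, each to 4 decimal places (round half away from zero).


σ_max = 11/2, σ_min = 55/768
condition number: (11/2) ÷ (55/768) = 76.8000
bound on ‖Δx‖/‖x‖: κ·ε = 76.8000·1/103 = 0.7456
solve Ax = b  →  x = [-0.4615 -10.6517 9.0629]
‖b‖ = 5.0990, ‖x‖ = 13.9932
re-solving with b+δb shifts x by Δx of norm 0.6913
realised ‖Δx‖/‖x‖ = 0.0494
realised/bound (from unrounded values) ≈ 0.0663

0.0494
0.7456


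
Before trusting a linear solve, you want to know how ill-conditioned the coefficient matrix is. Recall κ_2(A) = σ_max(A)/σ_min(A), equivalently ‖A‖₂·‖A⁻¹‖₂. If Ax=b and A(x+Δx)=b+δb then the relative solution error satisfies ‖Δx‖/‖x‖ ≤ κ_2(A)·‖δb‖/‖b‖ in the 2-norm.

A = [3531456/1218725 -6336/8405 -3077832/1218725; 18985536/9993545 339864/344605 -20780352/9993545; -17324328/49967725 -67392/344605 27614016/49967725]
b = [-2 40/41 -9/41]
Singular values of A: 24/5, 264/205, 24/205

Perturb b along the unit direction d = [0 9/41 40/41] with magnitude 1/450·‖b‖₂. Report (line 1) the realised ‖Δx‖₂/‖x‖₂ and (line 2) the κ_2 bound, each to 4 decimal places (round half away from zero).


largest singular value 24/5, smallest 24/205
condition number: (24/5) ÷ (24/205) = 41.0000
worst-case relative error ≤ 41.0000 × 1/450 = 0.0911
solve Ax = b  →  x = [-0.3860 1.5152 -0.1032]
2-norm of b is 2.2361; of x, 1.5669
δb = ε·‖b‖·d = [0.0000 0.0011 0.0048]; solving A·Δx = δb gives ‖Δx‖ = 0.0424
dividing the unrounded norms, ‖Δx‖/‖x‖ = 0.0271
tightness: 0.0271 against a bound of 0.0911 (unrounded ratio ≈ 0.2973)

0.0271
0.0911


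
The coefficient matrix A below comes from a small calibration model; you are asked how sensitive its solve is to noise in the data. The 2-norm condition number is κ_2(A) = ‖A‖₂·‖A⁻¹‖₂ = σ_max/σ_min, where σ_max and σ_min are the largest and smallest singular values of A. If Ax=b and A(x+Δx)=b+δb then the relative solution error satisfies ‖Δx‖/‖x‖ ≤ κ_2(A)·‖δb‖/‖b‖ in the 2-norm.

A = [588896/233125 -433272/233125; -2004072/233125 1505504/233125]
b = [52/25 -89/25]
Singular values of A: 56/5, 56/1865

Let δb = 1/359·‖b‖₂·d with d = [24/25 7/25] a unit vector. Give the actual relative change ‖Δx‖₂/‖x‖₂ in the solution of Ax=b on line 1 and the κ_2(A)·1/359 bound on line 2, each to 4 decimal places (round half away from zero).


0.0115
1.0390

largest singular value 56/5, smallest 56/1865
κ = σ_max/σ_min = (56/5)/(56/1865) = 373.0000
κ_2(A)·‖δb‖/‖b‖ = 1.0390
solve Ax = b  →  x = [20.2679 26.4286]
2-norm of b is 4.1231; of x, 33.3055
re-solving with b+δb shifts x by Δx of norm 0.3825
relative error = 0.0115
so the bound overstates the realised error by a factor of ≈ 90.4710 (computed from the unrounded values)


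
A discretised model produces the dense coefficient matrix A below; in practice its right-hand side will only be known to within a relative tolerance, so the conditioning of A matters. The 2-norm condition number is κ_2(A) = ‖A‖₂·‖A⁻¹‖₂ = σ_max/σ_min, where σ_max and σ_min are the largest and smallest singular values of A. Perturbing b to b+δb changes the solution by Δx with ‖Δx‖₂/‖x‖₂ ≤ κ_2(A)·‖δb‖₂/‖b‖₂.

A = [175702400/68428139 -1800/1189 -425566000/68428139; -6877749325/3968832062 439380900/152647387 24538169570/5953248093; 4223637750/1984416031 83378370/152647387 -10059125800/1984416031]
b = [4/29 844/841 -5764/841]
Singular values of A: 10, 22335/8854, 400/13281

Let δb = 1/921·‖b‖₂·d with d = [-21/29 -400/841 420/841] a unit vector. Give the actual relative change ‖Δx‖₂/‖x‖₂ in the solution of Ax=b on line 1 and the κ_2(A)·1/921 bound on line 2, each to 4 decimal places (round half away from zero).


0.0019
0.3605

largest singular value 10, smallest 400/13281
κ = σ_max/σ_min = 10/(400/13281) = 332.0250
bound on ‖Δx‖/‖x‖: κ·ε = 332.0250·1/921 = 0.3605
solve Ax = b  →  x = [-122.8778 -1.4592 -50.3992]
‖b‖₂ = 6.9282 and ‖x‖₂ = 132.8201
δb = ε·‖b‖·d = [-0.0054 -0.0036 0.0038]; solving A·Δx = δb gives ‖Δx‖ = 0.2498
realised ‖Δx‖/‖x‖ = 0.0019
so the bound overstates the realised error by a factor of ≈ 191.7093 (computed from the unrounded values)


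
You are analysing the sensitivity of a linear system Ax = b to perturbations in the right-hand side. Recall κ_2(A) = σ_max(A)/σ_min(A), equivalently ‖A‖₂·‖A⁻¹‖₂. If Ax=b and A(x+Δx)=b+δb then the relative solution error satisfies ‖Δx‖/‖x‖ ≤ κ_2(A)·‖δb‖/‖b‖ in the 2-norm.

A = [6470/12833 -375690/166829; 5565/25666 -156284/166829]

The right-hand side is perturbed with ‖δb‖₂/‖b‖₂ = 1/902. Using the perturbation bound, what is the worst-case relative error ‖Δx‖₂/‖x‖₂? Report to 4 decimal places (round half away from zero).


M = AᵀA = [198412825/658743556 -220428810/164685889; -220428810/164685889 979690324/164685889]. tr(M)=2449241/391876, det(M)=25/97969
eigenvalues of AᵀA: λ = (tr ± √(tr²−4·det))/2 = 25/4, 4/97969
κ = σ_max/σ_min = (5/2)/(2/313) = 391.2500
bound on ‖Δx‖/‖x‖: κ·ε = 391.2500·1/902 = 0.4338

0.4338


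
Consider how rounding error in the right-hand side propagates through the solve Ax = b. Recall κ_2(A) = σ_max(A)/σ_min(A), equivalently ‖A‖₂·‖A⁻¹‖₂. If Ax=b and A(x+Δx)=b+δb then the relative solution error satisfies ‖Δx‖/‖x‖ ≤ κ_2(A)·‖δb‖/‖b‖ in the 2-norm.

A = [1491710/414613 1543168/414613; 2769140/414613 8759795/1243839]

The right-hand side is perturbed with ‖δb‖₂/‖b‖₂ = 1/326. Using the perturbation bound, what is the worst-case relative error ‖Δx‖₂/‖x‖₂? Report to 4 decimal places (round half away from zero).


M = AᵀA = [34232993300/594823321 107830367260/1784469963; 107830367260/1784469963 339675832969/5353409889]. tr(M)=770241109/6365529, det(M)=1464100/6365529
char-poly roots: 121 and 12100/6365529
κ_2(A) = √(λ_max/λ_min) = √(121 / (12100/6365529)) = 252.3000
worst-case relative error ≤ 252.3000 × 1/326 = 0.7739

0.7739


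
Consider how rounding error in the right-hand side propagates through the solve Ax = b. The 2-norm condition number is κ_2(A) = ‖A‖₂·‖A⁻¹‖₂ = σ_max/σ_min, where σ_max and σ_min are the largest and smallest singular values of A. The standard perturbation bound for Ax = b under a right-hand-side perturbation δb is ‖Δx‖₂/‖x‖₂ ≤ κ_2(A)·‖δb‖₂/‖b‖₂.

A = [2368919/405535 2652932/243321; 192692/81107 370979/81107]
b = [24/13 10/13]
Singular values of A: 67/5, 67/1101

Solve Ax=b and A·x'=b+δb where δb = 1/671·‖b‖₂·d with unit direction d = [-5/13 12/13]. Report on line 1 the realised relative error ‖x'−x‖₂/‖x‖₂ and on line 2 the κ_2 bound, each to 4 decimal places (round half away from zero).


σ_max = 67/5, σ_min = 67/1101
κ_2(A) = (67/5) / (67/1101) = 220.2000
κ_2(A)·‖δb‖/‖b‖ = 0.3282
solve Ax = b  →  x = [0.0702 0.1317]
‖b‖ = 2.0000, ‖x‖ = 0.1493
Δx = A⁻¹·δb where δb = 1/671·2.0000·d; ‖Δx‖ = 0.0490
relative error = 0.3282
realised/bound = 1 exactly: the bound is attained for this b and d

0.3282
0.3282


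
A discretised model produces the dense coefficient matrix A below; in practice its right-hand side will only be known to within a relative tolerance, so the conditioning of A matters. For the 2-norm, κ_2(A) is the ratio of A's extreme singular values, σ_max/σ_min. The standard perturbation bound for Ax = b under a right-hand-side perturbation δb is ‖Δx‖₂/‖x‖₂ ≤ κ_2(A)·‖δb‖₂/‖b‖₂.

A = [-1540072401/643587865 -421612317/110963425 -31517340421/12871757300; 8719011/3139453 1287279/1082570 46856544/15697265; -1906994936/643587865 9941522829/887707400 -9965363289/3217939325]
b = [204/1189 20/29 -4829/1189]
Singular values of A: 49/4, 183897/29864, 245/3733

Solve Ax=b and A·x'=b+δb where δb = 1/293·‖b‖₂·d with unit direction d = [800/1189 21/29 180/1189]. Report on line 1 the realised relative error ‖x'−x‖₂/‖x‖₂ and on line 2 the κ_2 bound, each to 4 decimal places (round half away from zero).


largest singular value 49/4, smallest 245/3733
κ = σ_max/σ_min = (49/4)/(245/3733) = 186.6500
κ_2(A)·‖δb‖/‖b‖ = 0.6370
solve Ax = b  →  x = [0.1706 -0.2680 0.1791]
2-norm of b is 4.1231; of x, 0.3647
with δb = [0.0095 0.0102 0.0021], A·Δx = δb → ‖Δx‖ = 0.2144
realised ‖Δx‖/‖x‖ = 0.5879
tightness: 0.5879 against a bound of 0.6370 (unrounded ratio ≈ 0.9229)

0.5879
0.6370


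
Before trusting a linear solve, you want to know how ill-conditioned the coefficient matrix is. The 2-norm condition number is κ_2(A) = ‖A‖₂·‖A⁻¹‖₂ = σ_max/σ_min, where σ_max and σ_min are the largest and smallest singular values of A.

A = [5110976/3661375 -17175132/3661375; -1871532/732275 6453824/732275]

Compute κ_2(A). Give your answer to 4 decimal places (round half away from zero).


AᵀA = [393383655184/46386390625 -1348599103488/46386390625; -1348599103488/46386390625 4623810604816/46386390625]; tr = 8027510816/74218225, det = 7311616/74218225
eigenvalues of AᵀA: λ = (tr ± √(tr²−4·det))/2 = 2704/25, 2704/2968729
κ_2(A) = √(λ_max/λ_min) = √((2704/25) / (2704/2968729)) = 344.6000

344.6000


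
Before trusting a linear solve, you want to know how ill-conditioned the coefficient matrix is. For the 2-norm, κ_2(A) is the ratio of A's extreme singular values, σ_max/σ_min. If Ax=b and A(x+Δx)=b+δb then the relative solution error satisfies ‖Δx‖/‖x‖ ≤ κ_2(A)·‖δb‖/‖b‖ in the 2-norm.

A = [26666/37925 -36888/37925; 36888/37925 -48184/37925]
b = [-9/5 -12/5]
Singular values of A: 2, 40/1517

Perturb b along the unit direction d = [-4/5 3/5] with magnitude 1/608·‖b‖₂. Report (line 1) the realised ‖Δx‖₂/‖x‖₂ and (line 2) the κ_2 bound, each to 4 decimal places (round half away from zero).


largest singular value 2, smallest 40/1517
κ = σ_max/σ_min = 2/(40/1517) = 75.8500
perturbation bound = 75.8500·1/608 = 0.1248
solve Ax = b  →  x = [-0.9000 1.2000]
2-norm of b is 3.0000; of x, 1.5000
δb = ε·‖b‖·d = [-0.0039 0.0030]; solving A·Δx = δb gives ‖Δx‖ = 0.1871
relative error = 0.1248
realised/bound = 1 exactly: the bound is attained for this b and d

0.1248
0.1248


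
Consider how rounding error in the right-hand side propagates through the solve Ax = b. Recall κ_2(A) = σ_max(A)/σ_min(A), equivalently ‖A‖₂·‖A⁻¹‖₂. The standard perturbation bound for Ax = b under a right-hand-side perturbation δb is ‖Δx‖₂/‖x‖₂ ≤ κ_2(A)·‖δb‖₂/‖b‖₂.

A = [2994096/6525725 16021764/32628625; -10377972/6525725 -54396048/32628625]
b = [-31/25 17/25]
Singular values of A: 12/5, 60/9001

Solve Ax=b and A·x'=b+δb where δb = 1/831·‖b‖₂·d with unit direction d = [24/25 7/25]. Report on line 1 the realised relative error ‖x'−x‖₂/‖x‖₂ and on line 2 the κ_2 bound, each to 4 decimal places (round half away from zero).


0.0017
0.4333

σ_max = 12/5, σ_min = 60/9001
κ = σ_max/σ_min = (12/5)/(60/9001) = 360.0400
κ_2(A)·‖δb‖/‖b‖ = 0.4333
solve Ax = b  →  x = [108.3454 -103.7615]
‖b‖₂ = 1.4142 and ‖x‖₂ = 150.0172
Δx = A⁻¹·δb where δb = 1/831·1.4142·d; ‖Δx‖ = 0.2553
realised ‖Δx‖/‖x‖ = 0.0017
realised/bound (from unrounded values) ≈ 0.0039


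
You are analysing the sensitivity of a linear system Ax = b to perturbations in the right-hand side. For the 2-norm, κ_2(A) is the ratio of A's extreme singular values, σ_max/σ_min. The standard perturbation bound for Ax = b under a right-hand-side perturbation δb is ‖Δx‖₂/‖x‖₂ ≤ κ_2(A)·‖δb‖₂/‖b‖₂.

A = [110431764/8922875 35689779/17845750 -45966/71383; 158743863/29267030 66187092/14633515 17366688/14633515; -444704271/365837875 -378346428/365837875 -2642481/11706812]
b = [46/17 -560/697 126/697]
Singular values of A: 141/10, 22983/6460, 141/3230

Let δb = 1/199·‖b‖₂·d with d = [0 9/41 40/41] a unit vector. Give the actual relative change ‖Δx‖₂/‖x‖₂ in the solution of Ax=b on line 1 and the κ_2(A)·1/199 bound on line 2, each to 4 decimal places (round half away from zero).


largest singular value 141/10, smallest 141/3230
condition number: (141/10) ÷ (141/3230) = 323.0000
worst-case relative error ≤ 323.0000 × 1/199 = 1.6231
solve Ax = b  →  x = [0.2815 -0.4584 -0.2162]
‖b‖₂ = 2.8284 and ‖x‖₂ = 0.5798
re-solving with b+δb shifts x by Δx of norm 0.3256
relative error = 0.5616
tightness: 0.5616 against a bound of 1.6231 (unrounded ratio ≈ 0.3460)

0.5616
1.6231


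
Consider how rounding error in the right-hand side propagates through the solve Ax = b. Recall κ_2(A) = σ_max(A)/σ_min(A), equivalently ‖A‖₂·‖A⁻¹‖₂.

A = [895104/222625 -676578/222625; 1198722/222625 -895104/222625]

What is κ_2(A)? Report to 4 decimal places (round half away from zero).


356.2000

form AᵀA = [89525824164/1982475625 -67143541248/1982475625; -67143541248/1982475625 50358758436/1982475625] with trace 5595383304/79299025 and determinant 3111696/79299025
eigenvalues of AᵀA: λ = (tr ± √(tr²−4·det))/2 = 1764/25, 1764/3171961
σ_max=√(1764/25)=(42/5), σ_min=√(1764/3171961)=(42/1781) → κ = 356.2000


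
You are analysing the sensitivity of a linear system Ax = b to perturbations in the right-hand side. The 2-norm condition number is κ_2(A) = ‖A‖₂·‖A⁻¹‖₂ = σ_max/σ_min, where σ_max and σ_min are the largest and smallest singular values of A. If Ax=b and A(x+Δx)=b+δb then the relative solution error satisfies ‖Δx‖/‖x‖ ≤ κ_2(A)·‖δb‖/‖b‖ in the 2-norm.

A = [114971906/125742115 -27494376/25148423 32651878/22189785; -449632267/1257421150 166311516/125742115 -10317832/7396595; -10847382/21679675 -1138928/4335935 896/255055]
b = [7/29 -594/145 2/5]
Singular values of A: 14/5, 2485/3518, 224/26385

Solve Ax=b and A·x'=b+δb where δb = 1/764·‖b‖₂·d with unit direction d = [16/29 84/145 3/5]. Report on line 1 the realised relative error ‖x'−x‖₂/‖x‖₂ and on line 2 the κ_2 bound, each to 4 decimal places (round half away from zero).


0.0027
0.4317

largest singular value 14/5, smallest 224/26385
κ = σ_max/σ_min = (14/5)/(224/26385) = 329.8125
perturbation bound = 329.8125·1/764 = 0.4317
solve Ax = b  →  x = [78.1283 -152.5073 -161.6933]
‖b‖₂ = 4.1231 and ‖x‖₂ = 235.5998
re-solving with b+δb shifts x by Δx of norm 0.6357
dividing the unrounded norms, ‖Δx‖/‖x‖ = 0.0027
so the bound overstates the realised error by a factor of ≈ 159.9958 (computed from the unrounded values)


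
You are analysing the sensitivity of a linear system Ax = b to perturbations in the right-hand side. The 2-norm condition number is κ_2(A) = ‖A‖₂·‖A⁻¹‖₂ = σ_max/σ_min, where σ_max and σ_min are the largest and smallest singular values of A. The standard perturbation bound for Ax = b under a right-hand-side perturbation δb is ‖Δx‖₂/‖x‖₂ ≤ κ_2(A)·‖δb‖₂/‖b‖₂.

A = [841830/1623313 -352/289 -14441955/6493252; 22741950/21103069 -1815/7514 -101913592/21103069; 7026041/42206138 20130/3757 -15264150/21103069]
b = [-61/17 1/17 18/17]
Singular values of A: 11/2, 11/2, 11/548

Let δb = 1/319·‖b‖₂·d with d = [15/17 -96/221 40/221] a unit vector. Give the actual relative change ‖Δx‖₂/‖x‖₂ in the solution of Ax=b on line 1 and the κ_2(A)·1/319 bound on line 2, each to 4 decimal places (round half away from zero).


0.0039
0.8589

σ_max = 11/2, σ_min = 11/548
condition number: (11/2) ÷ (11/548) = 274.0000
κ_2(A)·‖δb‖/‖b‖ = 0.8589
solve Ax = b  →  x = [-145.8610 0.3316 -32.5775]
‖b‖ = 3.7417, ‖x‖ = 149.4551
with δb = [0.0103 -0.0051 0.0021], A·Δx = δb → ‖Δx‖ = 0.5843
relative error = 0.0039
tightness: 0.0039 against a bound of 0.8589 (unrounded ratio ≈ 0.0046)


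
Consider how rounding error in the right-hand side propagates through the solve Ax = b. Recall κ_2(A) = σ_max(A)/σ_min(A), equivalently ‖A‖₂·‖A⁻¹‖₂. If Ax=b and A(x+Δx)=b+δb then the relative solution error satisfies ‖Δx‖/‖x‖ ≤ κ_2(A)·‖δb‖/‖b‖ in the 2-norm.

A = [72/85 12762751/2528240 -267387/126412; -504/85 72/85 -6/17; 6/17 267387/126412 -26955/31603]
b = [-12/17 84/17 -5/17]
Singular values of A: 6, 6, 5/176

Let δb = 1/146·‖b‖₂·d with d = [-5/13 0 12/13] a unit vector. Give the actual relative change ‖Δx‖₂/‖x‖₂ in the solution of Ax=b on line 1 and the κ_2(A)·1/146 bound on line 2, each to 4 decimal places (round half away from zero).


1.4466
1.4466

from the listed singular values, σ₁ = 6, σ_n = 5/176
κ = σ_max/σ_min = 6/(5/176) = 211.2000
perturbation bound = 211.2000·1/146 = 1.4466
solve Ax = b  →  x = [-0.8333 0.0000 0.0000]
‖b‖ = 5.0000, ‖x‖ = 0.8333
with δb = [-0.0132 0.0000 0.0316], A·Δx = δb → ‖Δx‖ = 1.2055
dividing the unrounded norms, ‖Δx‖/‖x‖ = 1.4466
realised/bound = 1 exactly: the bound is attained for this b and d


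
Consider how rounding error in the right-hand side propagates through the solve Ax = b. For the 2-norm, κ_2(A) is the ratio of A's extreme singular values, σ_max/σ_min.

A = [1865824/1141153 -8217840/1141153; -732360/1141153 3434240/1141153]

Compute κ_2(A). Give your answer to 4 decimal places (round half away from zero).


214.1000

AᵀA = [23773079104/7705503961 -105610314240/7705503961; -105610314240/7705503961 469389932800/7705503961]; tr = 293374784/4583881, det = 409600/4583881
char-poly roots: 64 and 6400/4583881
κ_2(A) = √(λ_max/λ_min) = √(64 / (6400/4583881)) = 214.1000


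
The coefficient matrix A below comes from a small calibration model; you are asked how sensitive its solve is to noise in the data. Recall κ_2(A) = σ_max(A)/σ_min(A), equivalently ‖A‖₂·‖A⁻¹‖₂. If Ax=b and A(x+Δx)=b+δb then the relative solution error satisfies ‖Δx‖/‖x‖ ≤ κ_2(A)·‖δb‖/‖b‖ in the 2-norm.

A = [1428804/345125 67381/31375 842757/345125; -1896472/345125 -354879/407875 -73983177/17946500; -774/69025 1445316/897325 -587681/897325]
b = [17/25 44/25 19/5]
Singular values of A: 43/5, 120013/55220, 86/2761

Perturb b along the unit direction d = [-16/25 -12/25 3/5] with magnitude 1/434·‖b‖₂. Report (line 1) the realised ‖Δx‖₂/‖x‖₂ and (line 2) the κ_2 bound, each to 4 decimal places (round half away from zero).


0.0098
0.6362

from the listed singular values, σ₁ = 43/5, σ_n = 86/2761
κ = σ_max/σ_min = (43/5)/(86/2761) = 276.1000
worst-case relative error ≤ 276.1000 × 1/434 = 0.6362
solve Ax = b  →  x = [-19.3558 11.5504 22.9358]
‖b‖₂ = 4.2426 and ‖x‖₂ = 32.1576
Δx = A⁻¹·δb where δb = 1/434·4.2426·d; ‖Δx‖ = 0.3138
realised ‖Δx‖/‖x‖ = 0.0098
realised/bound (from unrounded values) ≈ 0.0153


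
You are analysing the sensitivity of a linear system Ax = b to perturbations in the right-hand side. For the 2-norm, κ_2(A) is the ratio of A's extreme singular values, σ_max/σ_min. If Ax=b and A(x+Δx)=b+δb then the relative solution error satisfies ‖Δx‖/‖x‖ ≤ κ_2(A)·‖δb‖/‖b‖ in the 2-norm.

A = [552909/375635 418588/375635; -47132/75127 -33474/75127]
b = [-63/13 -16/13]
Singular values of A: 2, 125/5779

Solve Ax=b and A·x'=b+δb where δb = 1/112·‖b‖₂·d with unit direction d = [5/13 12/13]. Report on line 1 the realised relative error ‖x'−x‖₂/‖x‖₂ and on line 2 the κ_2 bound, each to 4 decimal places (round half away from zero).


0.0149
0.8256

largest singular value 2, smallest 125/5779
condition number: 2 ÷ (125/5779) = 92.4640
worst-case relative error ≤ 92.4640 × 1/112 = 0.8256
solve Ax = b  →  x = [81.6176 -112.1568]
2-norm of b is 5.0000; of x, 138.7104
re-solving with b+δb shifts x by Δx of norm 2.0639
dividing the unrounded norms, ‖Δx‖/‖x‖ = 0.0149
tightness: 0.0149 against a bound of 0.8256 (unrounded ratio ≈ 0.0180)


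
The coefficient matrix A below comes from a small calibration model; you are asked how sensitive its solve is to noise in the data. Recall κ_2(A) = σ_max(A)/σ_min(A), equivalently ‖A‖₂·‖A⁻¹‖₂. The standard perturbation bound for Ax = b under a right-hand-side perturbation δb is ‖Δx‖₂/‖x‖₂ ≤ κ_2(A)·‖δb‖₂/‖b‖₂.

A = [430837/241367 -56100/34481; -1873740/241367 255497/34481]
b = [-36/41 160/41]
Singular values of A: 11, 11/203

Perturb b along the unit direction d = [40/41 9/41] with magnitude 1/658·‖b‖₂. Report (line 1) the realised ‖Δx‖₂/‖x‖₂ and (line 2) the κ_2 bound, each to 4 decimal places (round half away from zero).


σ_max = 11, σ_min = 11/203
κ = σ_max/σ_min = 11/(11/203) = 203.0000
worst-case relative error ≤ 203.0000 × 1/658 = 0.3085
solve Ax = b  →  x = [-0.2633 0.2508]
‖b‖ = 4.0000, ‖x‖ = 0.3636
Δx = A⁻¹·δb where δb = 1/658·4.0000·d; ‖Δx‖ = 0.1122
realised ‖Δx‖/‖x‖ = 0.3085
realised/bound = 1 exactly: the bound is attained for this b and d

0.3085
0.3085


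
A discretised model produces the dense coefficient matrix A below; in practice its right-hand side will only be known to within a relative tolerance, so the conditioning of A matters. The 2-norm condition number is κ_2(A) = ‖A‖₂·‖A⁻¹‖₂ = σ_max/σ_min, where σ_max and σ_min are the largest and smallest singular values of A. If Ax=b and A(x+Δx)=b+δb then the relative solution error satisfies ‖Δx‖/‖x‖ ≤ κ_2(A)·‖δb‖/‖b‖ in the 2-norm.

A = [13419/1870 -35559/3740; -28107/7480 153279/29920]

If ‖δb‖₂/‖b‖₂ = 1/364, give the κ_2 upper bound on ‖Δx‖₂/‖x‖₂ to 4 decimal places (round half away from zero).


AᵀA = [508113/7744 -2709693/30976; -2709693/30976 14452425/123904]; tr = 22582233/123904, det = 531441/495616
solving λ² − 22582233/123904·λ + 531441/495616 = 0 gives λ = 729/4, 729/123904
σ_max=√(729/4)=(27/2), σ_min=√(729/123904)=(27/352) → κ = 176.0000
perturbation bound = 176.0000·1/364 = 0.4835

0.4835


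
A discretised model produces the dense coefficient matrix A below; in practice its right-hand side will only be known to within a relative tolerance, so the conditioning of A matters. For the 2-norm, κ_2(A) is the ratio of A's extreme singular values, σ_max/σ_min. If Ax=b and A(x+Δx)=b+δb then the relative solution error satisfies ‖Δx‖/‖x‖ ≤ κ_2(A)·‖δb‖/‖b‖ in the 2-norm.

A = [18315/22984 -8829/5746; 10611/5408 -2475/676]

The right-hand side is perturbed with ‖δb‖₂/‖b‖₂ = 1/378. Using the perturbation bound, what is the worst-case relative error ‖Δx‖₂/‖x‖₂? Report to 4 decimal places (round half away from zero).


M = AᵀA = [224298801/50013184 -52564545/6251648; -52564545/6251648 12320181/781456]. tr(M)=3504465/173056, det(M)=6561/692224
char-poly roots: 81/4 and 81/173056
so κ_2 = √((81/4) / (81/173056)) = 208.0000
κ_2(A)·‖δb‖/‖b‖ = 0.5503

0.5503


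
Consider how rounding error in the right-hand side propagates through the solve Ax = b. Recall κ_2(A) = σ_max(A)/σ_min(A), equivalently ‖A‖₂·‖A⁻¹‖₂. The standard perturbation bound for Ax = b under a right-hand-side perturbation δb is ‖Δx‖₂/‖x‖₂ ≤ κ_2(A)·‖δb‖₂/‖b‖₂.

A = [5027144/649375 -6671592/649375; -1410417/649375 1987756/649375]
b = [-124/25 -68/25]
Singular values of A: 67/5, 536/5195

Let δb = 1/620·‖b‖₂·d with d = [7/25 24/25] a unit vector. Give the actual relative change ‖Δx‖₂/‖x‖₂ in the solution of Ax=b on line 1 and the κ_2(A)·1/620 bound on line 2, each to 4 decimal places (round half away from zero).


0.0023
0.2095

σ_max = 67/5, σ_min = 536/5195
κ_2(A) = (67/5) / (536/5195) = 129.8750
perturbation bound = 129.8750·1/620 = 0.2095
solve Ax = b  →  x = [-31.1940 -23.0224]
‖b‖ = 5.6569, ‖x‖ = 38.7698
δb = ε·‖b‖·d = [0.0026 0.0088]; solving A·Δx = δb gives ‖Δx‖ = 0.0884
relative error = 0.0023
tightness: 0.0023 against a bound of 0.2095 (unrounded ratio ≈ 0.0109)
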